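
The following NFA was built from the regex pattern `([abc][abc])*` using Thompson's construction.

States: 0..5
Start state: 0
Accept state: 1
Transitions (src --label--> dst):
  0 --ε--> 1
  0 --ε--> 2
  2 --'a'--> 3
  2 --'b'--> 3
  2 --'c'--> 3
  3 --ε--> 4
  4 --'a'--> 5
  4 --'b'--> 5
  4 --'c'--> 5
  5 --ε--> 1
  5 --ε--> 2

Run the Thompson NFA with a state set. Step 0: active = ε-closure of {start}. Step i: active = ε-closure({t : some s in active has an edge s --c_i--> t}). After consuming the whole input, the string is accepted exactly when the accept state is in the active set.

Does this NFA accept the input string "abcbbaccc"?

initial (ε-close {0}): {0,1,2}
'a' @ 1: {3,4}
'b' @ 2: {1,2,5}  [accepting]
'c' @ 3: {3,4}
'b' @ 4: {1,2,5}  [accepting]
'b' @ 5: {3,4}
'a' @ 6: {1,2,5}  [accepting]
'c' @ 7: {3,4}
'c' @ 8: {1,2,5}  [accepting]
'c' @ 9: {3,4}
final: {3,4}; accept 1 not in set

Answer: REJECT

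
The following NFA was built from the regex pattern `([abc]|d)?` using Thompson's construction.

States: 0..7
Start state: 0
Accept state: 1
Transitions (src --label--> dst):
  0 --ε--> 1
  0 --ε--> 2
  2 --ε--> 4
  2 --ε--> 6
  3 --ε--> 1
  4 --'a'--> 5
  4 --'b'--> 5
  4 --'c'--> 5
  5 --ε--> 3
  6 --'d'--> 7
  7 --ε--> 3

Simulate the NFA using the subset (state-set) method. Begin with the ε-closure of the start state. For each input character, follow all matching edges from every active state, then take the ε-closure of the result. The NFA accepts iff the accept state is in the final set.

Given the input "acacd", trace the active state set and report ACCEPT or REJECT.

Answer: REJECT

Trace:
initial (ε-close {0}): {0,1,2,4,6}
'a' @ 1: {1,3,5}  [accepting]
'c' @ 2: {}  — dead — no transitions
rest 'acd' ignored (set empty)
end set {} — state 1 not in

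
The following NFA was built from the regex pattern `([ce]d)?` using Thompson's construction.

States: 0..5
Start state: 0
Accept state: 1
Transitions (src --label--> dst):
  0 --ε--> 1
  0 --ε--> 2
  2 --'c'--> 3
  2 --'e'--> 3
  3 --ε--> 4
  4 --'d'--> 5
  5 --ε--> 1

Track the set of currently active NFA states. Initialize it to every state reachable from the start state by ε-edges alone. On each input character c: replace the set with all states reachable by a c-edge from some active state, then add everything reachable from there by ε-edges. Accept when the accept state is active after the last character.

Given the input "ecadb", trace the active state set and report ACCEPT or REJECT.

Answer: REJECT

Steps:
initial (ε-close {0}): {0,1,2}
'e' @ 1: {3,4}
'c' @ 2: {}  — state set empty
rest 'adb' ignored (set empty)
final: {}; accept 1 not in set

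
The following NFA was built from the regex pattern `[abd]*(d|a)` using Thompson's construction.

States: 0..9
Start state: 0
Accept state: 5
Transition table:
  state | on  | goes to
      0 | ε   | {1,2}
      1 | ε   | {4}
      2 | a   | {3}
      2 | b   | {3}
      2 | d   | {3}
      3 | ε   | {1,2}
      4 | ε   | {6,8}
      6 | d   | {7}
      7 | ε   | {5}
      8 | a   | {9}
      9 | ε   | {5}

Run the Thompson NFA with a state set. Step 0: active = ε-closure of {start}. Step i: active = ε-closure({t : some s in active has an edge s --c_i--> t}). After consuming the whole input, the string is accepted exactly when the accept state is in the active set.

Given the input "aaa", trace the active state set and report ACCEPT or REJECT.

Answer: ACCEPT

Derivation:
initial (ε-close {0}): {0,1,2,4,6,8}
'a' @ 1: {1,2,3,4,5,6,8,9}  (accept∈set)
'a' @ 2: {1,2,3,4,5,6,8,9}  (accept∈set)
'a' @ 3: {1,2,3,4,5,6,8,9}  (accept∈set)
after full input: {1,2,3,4,5,6,8,9}  (accept=5 in)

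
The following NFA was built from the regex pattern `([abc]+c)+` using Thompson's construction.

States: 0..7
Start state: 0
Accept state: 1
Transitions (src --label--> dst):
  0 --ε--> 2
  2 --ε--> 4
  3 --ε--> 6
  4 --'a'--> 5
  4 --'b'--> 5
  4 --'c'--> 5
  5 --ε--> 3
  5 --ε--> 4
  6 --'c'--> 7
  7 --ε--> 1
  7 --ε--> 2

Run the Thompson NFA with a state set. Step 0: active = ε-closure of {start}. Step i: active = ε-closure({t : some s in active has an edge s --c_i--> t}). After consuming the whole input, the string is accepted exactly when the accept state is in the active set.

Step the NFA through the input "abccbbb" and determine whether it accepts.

Answer: REJECT

Trace:
initial (ε-close {0}): {0,2,4}
'a' @ 1: {3,4,5,6}
'b' @ 2: {3,4,5,6}
'c' @ 3: {1,2,3,4,5,6,7}  ✓accept
'c' @ 4: {1,2,3,4,5,6,7}  ✓accept
'b' @ 5: {3,4,5,6}
'b' @ 6: {3,4,5,6}
'b' @ 7: {3,4,5,6}
end set {3,4,5,6} — state 1 not in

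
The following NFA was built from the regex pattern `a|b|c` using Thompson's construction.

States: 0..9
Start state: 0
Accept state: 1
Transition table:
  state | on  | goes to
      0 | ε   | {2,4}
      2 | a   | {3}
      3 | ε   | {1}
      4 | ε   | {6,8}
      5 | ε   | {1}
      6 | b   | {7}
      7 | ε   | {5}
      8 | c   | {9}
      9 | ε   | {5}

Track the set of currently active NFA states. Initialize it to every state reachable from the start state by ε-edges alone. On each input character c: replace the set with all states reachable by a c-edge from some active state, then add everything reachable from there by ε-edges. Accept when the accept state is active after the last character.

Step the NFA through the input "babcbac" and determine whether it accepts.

Answer: REJECT

Trace:
initial (ε-close {0}): {0,2,4,6,8}
'b' @ 1: {1,5,7}  [accepting]
'a' @ 2: {}  — state set empty
rest 'bcbac' ignored (set empty)
final: {}; accept 1 not in set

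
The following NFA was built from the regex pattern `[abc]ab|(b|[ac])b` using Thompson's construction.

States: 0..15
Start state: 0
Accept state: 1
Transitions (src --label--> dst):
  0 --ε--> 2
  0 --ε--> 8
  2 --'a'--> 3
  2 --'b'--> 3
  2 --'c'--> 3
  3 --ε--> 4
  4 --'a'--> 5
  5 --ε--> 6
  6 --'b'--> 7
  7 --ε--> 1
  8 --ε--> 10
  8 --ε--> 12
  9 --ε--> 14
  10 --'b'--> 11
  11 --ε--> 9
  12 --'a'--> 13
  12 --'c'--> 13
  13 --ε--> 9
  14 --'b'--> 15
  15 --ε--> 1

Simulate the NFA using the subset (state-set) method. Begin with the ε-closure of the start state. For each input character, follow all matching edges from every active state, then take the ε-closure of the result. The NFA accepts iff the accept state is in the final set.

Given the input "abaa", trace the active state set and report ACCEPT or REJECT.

Answer: REJECT

Steps:
start: ε-closure({0}) = {0,2,8,10,12}
'a' @ 1: {3,4,9,13,14}
'b' @ 2: {1,15}  ✓accept
'a' @ 3: {}  — state set empty
rest 'a' ignored (set empty)
final: {}; accept 1 not in set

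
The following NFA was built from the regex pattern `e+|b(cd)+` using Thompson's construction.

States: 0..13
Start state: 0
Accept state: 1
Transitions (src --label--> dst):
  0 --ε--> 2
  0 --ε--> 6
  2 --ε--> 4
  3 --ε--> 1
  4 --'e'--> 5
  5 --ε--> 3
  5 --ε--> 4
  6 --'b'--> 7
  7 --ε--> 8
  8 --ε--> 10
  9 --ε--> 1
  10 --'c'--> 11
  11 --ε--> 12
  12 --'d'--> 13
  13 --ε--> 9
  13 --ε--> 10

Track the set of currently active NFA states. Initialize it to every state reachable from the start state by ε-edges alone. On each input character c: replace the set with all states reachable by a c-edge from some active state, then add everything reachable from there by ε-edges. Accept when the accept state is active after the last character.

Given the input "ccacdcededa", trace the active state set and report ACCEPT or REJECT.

start: ε-closure({0}) = {0,2,4,6}
'c' @ 1: {}  — no active states
rest 'cacdcededa' ignored (set empty)
after full input: {}  (accept=1 not in)

Answer: REJECT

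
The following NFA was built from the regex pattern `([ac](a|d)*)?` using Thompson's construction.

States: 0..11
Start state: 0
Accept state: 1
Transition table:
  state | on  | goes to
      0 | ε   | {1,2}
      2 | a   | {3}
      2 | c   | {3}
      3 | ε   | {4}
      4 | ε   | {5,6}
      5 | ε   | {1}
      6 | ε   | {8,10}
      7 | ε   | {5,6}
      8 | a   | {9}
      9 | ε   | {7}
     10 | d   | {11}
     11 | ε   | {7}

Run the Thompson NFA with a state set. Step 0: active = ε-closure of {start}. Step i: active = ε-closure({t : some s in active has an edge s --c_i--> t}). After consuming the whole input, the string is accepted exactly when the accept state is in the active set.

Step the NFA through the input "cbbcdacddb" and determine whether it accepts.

Answer: REJECT

Steps:
S₀ = ε-closure({0}) = {0,1,2}
'c' @ 1: {1,3,4,5,6,8,10}  ✓accept
'b' @ 2: {}  — dead — no transitions
rest 'bcdacddb' ignored (set empty)
end set {} — state 1 not in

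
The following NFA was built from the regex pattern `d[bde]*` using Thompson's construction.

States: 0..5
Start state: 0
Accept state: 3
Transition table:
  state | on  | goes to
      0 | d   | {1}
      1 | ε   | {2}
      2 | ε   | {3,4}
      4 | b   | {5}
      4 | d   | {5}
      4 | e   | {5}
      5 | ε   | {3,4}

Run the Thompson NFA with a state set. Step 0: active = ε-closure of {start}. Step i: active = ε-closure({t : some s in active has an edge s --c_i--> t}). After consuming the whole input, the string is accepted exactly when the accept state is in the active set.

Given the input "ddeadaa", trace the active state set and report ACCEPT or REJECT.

start: ε-closure({0}) = {0}
'd' @ 1: {1,2,3,4}  [accepting]
'd' @ 2: {3,4,5}  [accepting]
'e' @ 3: {3,4,5}  [accepting]
'a' @ 4: {}  — no active states
rest 'daa' ignored (set empty)
end set {} — state 3 not in

Answer: REJECT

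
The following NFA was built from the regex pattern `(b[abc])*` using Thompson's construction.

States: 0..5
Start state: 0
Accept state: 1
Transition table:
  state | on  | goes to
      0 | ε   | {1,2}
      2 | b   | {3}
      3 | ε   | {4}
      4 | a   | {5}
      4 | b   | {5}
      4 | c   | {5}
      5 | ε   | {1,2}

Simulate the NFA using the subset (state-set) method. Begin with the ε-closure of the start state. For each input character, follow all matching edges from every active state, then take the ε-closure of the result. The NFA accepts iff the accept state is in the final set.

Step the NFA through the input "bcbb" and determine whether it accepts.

S₀ = ε-closure({0}) = {0,1,2}
'b' @ 1: {3,4}
'c' @ 2: {1,2,5}  [accepting]
'b' @ 3: {3,4}
'b' @ 4: {1,2,5}  [accepting]
end set {1,2,5} — state 1 in

Answer: ACCEPT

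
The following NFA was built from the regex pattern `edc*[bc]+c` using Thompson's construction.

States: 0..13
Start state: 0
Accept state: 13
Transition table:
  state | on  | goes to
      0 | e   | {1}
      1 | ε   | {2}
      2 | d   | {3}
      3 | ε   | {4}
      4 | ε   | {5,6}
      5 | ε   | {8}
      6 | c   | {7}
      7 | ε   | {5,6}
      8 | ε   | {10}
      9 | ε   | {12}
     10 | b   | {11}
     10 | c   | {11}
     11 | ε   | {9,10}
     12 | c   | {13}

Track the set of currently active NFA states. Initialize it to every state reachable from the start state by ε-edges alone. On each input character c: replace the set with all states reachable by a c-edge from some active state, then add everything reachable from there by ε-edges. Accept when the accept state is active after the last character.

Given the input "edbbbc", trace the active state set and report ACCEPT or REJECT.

S₀ = ε-closure({0}) = {0}
'e' @ 1: {1,2}
'd' @ 2: {3,4,5,6,8,10}
'b' @ 3: {9,10,11,12}
'b' @ 4: {9,10,11,12}
'b' @ 5: {9,10,11,12}
'c' @ 6: {9,10,11,12,13}  (accept∈set)
end set {9,10,11,12,13} — state 13 in

Answer: ACCEPT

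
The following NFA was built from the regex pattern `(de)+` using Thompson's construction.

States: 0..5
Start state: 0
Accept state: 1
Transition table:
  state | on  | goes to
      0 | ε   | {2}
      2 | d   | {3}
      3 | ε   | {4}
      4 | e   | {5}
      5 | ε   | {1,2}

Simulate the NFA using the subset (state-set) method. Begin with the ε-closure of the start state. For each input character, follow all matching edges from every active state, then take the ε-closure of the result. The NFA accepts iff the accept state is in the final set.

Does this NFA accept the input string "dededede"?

initial (ε-close {0}): {0,2}
'd' @ 1: {3,4}
'e' @ 2: {1,2,5}  (accept∈set)
'd' @ 3: {3,4}
'e' @ 4: {1,2,5}  (accept∈set)
'd' @ 5: {3,4}
'e' @ 6: {1,2,5}  (accept∈set)
'd' @ 7: {3,4}
'e' @ 8: {1,2,5}  (accept∈set)
final: {1,2,5}; accept 1 in set

Answer: ACCEPT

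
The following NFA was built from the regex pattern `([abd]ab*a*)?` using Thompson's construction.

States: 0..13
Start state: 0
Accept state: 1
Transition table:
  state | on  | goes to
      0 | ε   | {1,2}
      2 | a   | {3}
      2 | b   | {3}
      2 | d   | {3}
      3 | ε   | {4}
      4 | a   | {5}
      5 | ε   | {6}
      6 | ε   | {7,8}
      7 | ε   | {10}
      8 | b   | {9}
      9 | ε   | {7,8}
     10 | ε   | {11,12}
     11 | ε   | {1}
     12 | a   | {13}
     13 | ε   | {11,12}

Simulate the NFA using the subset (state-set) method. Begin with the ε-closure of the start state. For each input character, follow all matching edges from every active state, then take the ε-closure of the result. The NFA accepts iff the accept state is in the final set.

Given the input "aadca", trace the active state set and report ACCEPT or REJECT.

Answer: REJECT

Steps:
S₀ = ε-closure({0}) = {0,1,2}
'a' @ 1: {3,4}
'a' @ 2: {1,5,6,7,8,10,11,12}  ✓accept
'd' @ 3: {}  — state set empty
rest 'ca' ignored (set empty)
final: {}; accept 1 not in set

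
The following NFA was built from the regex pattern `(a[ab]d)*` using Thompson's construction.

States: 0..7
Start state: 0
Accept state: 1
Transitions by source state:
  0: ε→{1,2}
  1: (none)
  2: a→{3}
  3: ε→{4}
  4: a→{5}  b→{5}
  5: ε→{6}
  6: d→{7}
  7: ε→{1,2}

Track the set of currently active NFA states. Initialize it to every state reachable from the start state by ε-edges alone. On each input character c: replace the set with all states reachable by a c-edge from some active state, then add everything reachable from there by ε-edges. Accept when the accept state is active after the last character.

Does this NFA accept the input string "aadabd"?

Answer: ACCEPT

Trace:
initial (ε-close {0}): {0,1,2}
'a' @ 1: {3,4}
'a' @ 2: {5,6}
'd' @ 3: {1,2,7}  [accepting]
'a' @ 4: {3,4}
'b' @ 5: {5,6}
'd' @ 6: {1,2,7}  [accepting]
final: {1,2,7}; accept 1 in set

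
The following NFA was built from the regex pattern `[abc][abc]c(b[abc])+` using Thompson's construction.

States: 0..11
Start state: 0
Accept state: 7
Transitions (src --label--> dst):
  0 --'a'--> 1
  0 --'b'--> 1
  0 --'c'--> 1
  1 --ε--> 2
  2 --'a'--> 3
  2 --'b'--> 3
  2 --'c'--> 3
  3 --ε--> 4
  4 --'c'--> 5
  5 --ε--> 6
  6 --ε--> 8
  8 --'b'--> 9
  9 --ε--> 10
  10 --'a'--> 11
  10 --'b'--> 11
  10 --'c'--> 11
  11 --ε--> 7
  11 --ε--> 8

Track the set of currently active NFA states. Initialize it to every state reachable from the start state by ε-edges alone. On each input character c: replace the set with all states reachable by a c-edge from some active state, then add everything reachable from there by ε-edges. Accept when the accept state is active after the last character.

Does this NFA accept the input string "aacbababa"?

initial (ε-close {0}): {0}
'a' @ 1: {1,2}
'a' @ 2: {3,4}
'c' @ 3: {5,6,8}
'b' @ 4: {9,10}
'a' @ 5: {7,8,11}  (accept∈set)
'b' @ 6: {9,10}
'a' @ 7: {7,8,11}  (accept∈set)
'b' @ 8: {9,10}
'a' @ 9: {7,8,11}  (accept∈set)
end set {7,8,11} — state 7 in

Answer: ACCEPT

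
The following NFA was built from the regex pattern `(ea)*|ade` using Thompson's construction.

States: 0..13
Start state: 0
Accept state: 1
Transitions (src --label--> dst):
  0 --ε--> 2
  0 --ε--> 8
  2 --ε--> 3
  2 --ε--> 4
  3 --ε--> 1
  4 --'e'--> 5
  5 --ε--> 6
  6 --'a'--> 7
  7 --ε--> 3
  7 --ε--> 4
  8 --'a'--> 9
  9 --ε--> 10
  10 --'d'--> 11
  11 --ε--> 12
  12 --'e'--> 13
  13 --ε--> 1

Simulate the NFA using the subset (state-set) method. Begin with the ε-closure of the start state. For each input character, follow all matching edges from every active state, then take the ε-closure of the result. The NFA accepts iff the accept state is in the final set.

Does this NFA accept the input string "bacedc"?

Answer: REJECT

Trace:
S₀ = ε-closure({0}) = {0,1,2,3,4,8}
'b' @ 1: {}  — dead — no transitions
rest 'acedc' ignored (set empty)
final: {}; accept 1 not in set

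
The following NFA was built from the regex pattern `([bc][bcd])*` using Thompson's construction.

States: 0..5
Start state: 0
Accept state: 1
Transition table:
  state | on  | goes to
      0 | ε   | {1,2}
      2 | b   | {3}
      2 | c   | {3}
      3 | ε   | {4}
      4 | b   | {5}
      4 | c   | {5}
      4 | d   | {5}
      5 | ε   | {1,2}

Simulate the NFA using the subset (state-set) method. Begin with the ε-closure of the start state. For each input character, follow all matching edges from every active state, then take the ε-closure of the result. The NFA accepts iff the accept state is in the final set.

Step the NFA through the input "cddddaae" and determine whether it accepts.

initial (ε-close {0}): {0,1,2}
'c' @ 1: {3,4}
'd' @ 2: {1,2,5}  [accepting]
'd' @ 3: {}  — dead — no transitions
rest 'ddaae' ignored (set empty)
after full input: {}  (accept=1 not in)

Answer: REJECT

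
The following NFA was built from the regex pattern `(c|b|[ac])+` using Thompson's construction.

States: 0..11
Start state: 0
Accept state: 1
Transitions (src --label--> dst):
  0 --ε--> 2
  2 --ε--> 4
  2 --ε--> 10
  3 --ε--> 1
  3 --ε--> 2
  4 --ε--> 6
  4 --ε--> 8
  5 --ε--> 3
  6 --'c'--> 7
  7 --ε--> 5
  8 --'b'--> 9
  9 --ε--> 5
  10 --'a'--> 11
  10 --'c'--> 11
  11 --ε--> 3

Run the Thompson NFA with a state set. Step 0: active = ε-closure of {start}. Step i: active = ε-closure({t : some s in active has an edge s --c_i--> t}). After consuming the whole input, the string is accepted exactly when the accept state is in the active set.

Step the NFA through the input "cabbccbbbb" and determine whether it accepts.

Answer: ACCEPT

Derivation:
initial (ε-close {0}): {0,2,4,6,8,10}
'c' @ 1: {1,2,3,4,5,6,7,8,10,11}  ✓accept
'a' @ 2: {1,2,3,4,6,8,10,11}  ✓accept
'b' @ 3: {1,2,3,4,5,6,8,9,10}  ✓accept
'b' @ 4: {1,2,3,4,5,6,8,9,10}  ✓accept
'c' @ 5: {1,2,3,4,5,6,7,8,10,11}  ✓accept
'c' @ 6: {1,2,3,4,5,6,7,8,10,11}  ✓accept
'b' @ 7: {1,2,3,4,5,6,8,9,10}  ✓accept
'b' @ 8: {1,2,3,4,5,6,8,9,10}  ✓accept
'b' @ 9: {1,2,3,4,5,6,8,9,10}  ✓accept
'b' @ 10: {1,2,3,4,5,6,8,9,10}  ✓accept
final: {1,2,3,4,5,6,8,9,10}; accept 1 in set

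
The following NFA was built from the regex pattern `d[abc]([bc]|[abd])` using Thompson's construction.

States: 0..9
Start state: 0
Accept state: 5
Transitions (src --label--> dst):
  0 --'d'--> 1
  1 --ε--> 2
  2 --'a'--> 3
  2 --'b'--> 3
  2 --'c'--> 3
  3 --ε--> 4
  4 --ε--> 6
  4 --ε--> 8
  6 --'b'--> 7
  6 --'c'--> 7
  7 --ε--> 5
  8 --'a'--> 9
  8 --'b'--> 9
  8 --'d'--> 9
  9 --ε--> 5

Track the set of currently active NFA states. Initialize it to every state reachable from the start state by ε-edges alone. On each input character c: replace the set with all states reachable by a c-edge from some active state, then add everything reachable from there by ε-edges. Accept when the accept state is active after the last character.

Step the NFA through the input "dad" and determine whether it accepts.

S₀ = ε-closure({0}) = {0}
'd' @ 1: {1,2}
'a' @ 2: {3,4,6,8}
'd' @ 3: {5,9}  ✓accept
end set {5,9} — state 5 in

Answer: ACCEPT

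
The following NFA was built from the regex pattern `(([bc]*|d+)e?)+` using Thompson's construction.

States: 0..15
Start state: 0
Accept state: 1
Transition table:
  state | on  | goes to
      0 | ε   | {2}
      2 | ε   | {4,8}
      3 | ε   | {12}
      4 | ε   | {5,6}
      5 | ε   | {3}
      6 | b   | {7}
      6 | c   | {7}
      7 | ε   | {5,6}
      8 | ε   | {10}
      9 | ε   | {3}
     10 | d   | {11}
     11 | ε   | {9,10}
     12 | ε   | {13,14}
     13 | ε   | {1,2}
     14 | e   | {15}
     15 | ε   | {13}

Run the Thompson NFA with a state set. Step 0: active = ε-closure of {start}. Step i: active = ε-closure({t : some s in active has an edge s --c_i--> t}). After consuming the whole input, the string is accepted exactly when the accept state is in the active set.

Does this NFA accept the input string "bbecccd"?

Answer: ACCEPT

Trace:
start: ε-closure({0}) = {0,1,2,3,4,5,6,8,10,12,13,14}
'b' @ 1: {1,2,3,4,5,6,7,8,10,12,13,14}  (accept∈set)
'b' @ 2: {1,2,3,4,5,6,7,8,10,12,13,14}  (accept∈set)
'e' @ 3: {1,2,3,4,5,6,8,10,12,13,14,15}  (accept∈set)
'c' @ 4: {1,2,3,4,5,6,7,8,10,12,13,14}  (accept∈set)
'c' @ 5: {1,2,3,4,5,6,7,8,10,12,13,14}  (accept∈set)
'c' @ 6: {1,2,3,4,5,6,7,8,10,12,13,14}  (accept∈set)
'd' @ 7: {1,2,3,4,5,6,8,9,10,11,12,13,14}  (accept∈set)
final: {1,2,3,4,5,6,8,9,10,11,12,13,14}; accept 1 in set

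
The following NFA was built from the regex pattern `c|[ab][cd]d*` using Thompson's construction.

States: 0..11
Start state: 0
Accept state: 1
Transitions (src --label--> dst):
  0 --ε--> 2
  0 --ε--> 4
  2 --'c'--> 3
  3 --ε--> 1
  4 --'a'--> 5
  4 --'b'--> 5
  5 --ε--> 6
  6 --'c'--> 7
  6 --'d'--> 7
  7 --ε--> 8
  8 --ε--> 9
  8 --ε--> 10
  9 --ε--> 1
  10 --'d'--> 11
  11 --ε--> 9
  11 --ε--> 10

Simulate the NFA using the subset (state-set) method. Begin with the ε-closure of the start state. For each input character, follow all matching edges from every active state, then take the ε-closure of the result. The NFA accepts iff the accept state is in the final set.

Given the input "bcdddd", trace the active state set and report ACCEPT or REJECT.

start: ε-closure({0}) = {0,2,4}
'b' @ 1: {5,6}
'c' @ 2: {1,7,8,9,10}  [accepting]
'd' @ 3: {1,9,10,11}  [accepting]
'd' @ 4: {1,9,10,11}  [accepting]
'd' @ 5: {1,9,10,11}  [accepting]
'd' @ 6: {1,9,10,11}  [accepting]
after full input: {1,9,10,11}  (accept=1 in)

Answer: ACCEPT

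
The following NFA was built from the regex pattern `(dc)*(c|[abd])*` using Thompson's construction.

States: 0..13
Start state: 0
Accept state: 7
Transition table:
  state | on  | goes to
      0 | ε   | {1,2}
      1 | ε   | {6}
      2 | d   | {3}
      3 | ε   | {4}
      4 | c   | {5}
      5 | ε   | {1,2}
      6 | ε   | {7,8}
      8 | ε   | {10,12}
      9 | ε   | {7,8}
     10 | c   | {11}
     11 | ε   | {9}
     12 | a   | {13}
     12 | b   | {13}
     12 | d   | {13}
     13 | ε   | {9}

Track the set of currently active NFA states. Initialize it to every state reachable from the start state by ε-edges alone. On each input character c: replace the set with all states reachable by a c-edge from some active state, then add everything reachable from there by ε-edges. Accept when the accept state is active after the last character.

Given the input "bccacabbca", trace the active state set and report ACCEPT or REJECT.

S₀ = ε-closure({0}) = {0,1,2,6,7,8,10,12}
'b' @ 1: {7,8,9,10,12,13}  ✓accept
'c' @ 2: {7,8,9,10,11,12}  ✓accept
'c' @ 3: {7,8,9,10,11,12}  ✓accept
'a' @ 4: {7,8,9,10,12,13}  ✓accept
'c' @ 5: {7,8,9,10,11,12}  ✓accept
'a' @ 6: {7,8,9,10,12,13}  ✓accept
'b' @ 7: {7,8,9,10,12,13}  ✓accept
'b' @ 8: {7,8,9,10,12,13}  ✓accept
'c' @ 9: {7,8,9,10,11,12}  ✓accept
'a' @ 10: {7,8,9,10,12,13}  ✓accept
final: {7,8,9,10,12,13}; accept 7 in set

Answer: ACCEPT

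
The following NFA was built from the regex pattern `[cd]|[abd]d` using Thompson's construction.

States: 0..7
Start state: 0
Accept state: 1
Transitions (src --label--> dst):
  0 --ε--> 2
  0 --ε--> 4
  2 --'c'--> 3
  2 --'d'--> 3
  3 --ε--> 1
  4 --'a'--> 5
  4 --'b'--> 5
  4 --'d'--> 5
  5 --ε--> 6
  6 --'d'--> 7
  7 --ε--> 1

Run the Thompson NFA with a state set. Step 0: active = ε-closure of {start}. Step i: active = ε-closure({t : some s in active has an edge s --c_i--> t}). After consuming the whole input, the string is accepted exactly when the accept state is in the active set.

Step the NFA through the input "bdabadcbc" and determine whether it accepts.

Answer: REJECT

Derivation:
start: ε-closure({0}) = {0,2,4}
'b' @ 1: {5,6}
'd' @ 2: {1,7}  ✓accept
'a' @ 3: {}  — dead — no transitions
rest 'badcbc' ignored (set empty)
final: {}; accept 1 not in set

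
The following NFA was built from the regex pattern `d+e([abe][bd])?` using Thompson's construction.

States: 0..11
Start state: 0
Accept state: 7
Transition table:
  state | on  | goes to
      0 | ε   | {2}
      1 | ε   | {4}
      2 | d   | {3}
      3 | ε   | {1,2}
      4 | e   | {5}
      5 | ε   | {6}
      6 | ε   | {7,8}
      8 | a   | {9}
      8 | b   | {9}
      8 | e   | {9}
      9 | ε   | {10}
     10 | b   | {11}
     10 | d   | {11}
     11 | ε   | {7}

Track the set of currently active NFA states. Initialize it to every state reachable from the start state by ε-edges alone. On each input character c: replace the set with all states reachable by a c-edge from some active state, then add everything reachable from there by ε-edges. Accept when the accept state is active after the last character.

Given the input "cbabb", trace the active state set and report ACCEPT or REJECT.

initial (ε-close {0}): {0,2}
'c' @ 1: {}  — dead — no transitions
rest 'babb' ignored (set empty)
final: {}; accept 7 not in set

Answer: REJECT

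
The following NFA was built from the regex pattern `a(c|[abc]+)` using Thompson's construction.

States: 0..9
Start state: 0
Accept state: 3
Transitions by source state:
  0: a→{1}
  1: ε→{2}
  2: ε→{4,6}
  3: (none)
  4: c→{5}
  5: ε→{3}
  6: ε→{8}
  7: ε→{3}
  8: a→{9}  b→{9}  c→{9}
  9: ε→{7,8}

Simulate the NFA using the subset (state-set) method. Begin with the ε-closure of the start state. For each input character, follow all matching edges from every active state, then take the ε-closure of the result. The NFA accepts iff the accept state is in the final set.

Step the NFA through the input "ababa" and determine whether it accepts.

start: ε-closure({0}) = {0}
'a' @ 1: {1,2,4,6,8}
'b' @ 2: {3,7,8,9}  ✓accept
'a' @ 3: {3,7,8,9}  ✓accept
'b' @ 4: {3,7,8,9}  ✓accept
'a' @ 5: {3,7,8,9}  ✓accept
final: {3,7,8,9}; accept 3 in set

Answer: ACCEPT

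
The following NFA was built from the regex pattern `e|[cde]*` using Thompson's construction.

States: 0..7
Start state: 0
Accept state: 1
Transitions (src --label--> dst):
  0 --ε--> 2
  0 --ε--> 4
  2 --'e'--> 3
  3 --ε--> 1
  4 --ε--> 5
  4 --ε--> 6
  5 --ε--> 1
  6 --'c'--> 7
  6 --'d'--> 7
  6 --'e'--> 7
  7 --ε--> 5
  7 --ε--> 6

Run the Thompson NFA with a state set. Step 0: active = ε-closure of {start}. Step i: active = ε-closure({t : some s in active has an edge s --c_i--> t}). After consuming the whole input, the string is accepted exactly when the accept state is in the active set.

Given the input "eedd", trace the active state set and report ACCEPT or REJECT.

initial (ε-close {0}): {0,1,2,4,5,6}
'e' @ 1: {1,3,5,6,7}  (accept∈set)
'e' @ 2: {1,5,6,7}  (accept∈set)
'd' @ 3: {1,5,6,7}  (accept∈set)
'd' @ 4: {1,5,6,7}  (accept∈set)
end set {1,5,6,7} — state 1 in

Answer: ACCEPT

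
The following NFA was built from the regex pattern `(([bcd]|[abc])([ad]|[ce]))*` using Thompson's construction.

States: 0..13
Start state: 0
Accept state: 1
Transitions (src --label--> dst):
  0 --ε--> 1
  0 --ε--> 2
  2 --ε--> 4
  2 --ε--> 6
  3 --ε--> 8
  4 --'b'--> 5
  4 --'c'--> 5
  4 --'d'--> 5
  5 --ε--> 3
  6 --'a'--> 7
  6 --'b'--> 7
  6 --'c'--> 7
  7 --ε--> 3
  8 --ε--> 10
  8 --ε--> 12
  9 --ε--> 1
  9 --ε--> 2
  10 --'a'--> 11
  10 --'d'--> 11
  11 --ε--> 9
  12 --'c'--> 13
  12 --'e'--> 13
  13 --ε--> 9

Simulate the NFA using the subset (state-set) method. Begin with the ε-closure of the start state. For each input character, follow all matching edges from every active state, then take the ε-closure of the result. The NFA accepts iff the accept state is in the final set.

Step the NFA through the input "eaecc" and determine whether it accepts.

initial (ε-close {0}): {0,1,2,4,6}
'e' @ 1: {}  — no active states
rest 'aecc' ignored (set empty)
after full input: {}  (accept=1 not in)

Answer: REJECT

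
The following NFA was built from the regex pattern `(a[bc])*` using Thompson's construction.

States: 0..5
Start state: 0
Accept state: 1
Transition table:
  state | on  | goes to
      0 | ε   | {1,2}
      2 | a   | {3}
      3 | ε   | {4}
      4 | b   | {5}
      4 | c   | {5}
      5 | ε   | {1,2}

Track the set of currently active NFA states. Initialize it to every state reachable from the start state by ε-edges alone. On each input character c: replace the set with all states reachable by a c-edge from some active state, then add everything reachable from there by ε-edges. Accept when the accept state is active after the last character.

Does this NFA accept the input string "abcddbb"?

S₀ = ε-closure({0}) = {0,1,2}
'a' @ 1: {3,4}
'b' @ 2: {1,2,5}  (accept∈set)
'c' @ 3: {}  — state set empty
rest 'ddbb' ignored (set empty)
after full input: {}  (accept=1 not in)

Answer: REJECT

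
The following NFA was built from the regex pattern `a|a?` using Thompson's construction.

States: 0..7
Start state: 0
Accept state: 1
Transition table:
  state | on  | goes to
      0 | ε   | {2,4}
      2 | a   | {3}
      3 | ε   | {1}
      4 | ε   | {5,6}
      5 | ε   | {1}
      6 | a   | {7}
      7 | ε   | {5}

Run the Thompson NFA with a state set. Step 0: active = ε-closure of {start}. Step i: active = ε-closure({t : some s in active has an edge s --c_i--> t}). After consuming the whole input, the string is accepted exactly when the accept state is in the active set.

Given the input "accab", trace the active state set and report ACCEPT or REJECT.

Answer: REJECT

Steps:
S₀ = ε-closure({0}) = {0,1,2,4,5,6}
'a' @ 1: {1,3,5,7}  ✓accept
'c' @ 2: {}  — state set empty
rest 'cab' ignored (set empty)
end set {} — state 1 not in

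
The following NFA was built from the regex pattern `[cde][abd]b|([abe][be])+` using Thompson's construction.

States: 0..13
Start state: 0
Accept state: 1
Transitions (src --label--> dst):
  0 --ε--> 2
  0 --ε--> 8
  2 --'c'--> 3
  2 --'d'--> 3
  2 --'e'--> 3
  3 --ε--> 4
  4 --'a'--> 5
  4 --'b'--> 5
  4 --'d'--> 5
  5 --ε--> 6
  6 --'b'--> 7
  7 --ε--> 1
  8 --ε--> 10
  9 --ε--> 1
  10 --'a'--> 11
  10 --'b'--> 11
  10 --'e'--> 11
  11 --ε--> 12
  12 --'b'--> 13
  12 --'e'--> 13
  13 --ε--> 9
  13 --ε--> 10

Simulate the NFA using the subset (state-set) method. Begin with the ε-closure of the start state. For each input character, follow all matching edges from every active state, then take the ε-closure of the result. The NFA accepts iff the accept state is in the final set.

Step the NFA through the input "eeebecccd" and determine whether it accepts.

start: ε-closure({0}) = {0,2,8,10}
'e' @ 1: {3,4,11,12}
'e' @ 2: {1,9,10,13}  (accept∈set)
'e' @ 3: {11,12}
'b' @ 4: {1,9,10,13}  (accept∈set)
'e' @ 5: {11,12}
'c' @ 6: {}  — state set empty
rest 'ccd' ignored (set empty)
final: {}; accept 1 not in set

Answer: REJECT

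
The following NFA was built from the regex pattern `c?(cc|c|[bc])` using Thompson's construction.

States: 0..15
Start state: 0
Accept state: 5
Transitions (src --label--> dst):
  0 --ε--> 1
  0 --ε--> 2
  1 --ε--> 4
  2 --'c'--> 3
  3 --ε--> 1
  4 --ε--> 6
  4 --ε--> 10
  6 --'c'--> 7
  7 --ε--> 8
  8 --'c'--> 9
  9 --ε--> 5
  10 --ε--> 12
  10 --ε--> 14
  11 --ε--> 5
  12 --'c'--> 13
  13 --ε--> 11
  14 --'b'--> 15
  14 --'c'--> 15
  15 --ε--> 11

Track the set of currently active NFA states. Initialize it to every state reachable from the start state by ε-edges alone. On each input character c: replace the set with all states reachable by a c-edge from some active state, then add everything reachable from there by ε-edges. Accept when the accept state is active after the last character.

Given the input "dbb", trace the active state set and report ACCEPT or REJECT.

Answer: REJECT

Trace:
initial (ε-close {0}): {0,1,2,4,6,10,12,14}
'd' @ 1: {}  — dead — no transitions
rest 'bb' ignored (set empty)
final: {}; accept 5 not in set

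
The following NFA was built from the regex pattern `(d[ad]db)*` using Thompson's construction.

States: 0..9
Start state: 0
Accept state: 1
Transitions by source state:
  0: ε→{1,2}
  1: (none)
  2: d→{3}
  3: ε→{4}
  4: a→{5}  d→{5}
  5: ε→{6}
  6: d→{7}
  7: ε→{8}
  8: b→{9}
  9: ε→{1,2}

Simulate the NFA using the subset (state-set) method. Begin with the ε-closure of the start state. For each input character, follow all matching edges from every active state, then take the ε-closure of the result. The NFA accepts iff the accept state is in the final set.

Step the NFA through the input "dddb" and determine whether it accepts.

Answer: ACCEPT

Steps:
start: ε-closure({0}) = {0,1,2}
'd' @ 1: {3,4}
'd' @ 2: {5,6}
'd' @ 3: {7,8}
'b' @ 4: {1,2,9}  [accepting]
after full input: {1,2,9}  (accept=1 in)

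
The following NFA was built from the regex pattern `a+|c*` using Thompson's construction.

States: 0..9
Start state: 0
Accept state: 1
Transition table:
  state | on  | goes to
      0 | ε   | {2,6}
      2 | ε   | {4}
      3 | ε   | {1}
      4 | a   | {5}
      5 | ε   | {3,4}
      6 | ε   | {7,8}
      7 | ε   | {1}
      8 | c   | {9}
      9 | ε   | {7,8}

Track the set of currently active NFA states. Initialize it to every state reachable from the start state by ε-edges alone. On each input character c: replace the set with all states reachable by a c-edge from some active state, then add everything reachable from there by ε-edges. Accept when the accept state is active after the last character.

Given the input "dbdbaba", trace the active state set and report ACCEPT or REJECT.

Answer: REJECT

Trace:
S₀ = ε-closure({0}) = {0,1,2,4,6,7,8}
'd' @ 1: {}  — dead — no transitions
rest 'bdbaba' ignored (set empty)
after full input: {}  (accept=1 not in)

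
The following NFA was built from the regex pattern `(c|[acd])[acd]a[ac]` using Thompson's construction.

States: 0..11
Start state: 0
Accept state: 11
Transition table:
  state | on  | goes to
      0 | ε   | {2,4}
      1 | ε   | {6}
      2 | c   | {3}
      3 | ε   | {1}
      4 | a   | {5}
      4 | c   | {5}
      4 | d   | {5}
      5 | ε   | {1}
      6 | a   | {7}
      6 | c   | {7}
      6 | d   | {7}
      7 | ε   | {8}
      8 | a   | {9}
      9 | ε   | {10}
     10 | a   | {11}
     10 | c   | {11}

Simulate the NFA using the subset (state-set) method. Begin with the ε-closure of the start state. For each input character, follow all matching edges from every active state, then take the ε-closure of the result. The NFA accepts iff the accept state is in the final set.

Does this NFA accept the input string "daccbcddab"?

Answer: REJECT

Derivation:
initial (ε-close {0}): {0,2,4}
'd' @ 1: {1,5,6}
'a' @ 2: {7,8}
'c' @ 3: {}  — no active states
rest 'cbcddab' ignored (set empty)
final: {}; accept 11 not in set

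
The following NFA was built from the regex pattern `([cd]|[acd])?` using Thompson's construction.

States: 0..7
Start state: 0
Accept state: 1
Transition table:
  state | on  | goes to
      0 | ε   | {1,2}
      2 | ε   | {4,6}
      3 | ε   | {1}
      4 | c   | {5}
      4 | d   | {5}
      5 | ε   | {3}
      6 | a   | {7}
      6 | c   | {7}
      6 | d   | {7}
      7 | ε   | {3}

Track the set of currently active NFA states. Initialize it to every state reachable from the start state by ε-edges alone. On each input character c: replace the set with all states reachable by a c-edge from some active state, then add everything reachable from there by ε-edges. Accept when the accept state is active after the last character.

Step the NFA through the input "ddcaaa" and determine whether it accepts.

Answer: REJECT

Steps:
start: ε-closure({0}) = {0,1,2,4,6}
'd' @ 1: {1,3,5,7}  [accepting]
'd' @ 2: {}  — dead — no transitions
rest 'caaa' ignored (set empty)
final: {}; accept 1 not in set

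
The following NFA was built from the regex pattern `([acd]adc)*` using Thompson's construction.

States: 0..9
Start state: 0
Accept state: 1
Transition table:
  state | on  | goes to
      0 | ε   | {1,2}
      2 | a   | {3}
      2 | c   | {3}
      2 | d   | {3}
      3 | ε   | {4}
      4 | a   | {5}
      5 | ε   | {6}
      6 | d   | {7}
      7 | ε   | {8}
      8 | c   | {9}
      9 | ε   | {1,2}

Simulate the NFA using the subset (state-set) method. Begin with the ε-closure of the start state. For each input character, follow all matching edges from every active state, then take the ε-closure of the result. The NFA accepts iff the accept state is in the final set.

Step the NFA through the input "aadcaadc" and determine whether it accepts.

Answer: ACCEPT

Derivation:
initial (ε-close {0}): {0,1,2}
'a' @ 1: {3,4}
'a' @ 2: {5,6}
'd' @ 3: {7,8}
'c' @ 4: {1,2,9}  (accept∈set)
'a' @ 5: {3,4}
'a' @ 6: {5,6}
'd' @ 7: {7,8}
'c' @ 8: {1,2,9}  (accept∈set)
final: {1,2,9}; accept 1 in set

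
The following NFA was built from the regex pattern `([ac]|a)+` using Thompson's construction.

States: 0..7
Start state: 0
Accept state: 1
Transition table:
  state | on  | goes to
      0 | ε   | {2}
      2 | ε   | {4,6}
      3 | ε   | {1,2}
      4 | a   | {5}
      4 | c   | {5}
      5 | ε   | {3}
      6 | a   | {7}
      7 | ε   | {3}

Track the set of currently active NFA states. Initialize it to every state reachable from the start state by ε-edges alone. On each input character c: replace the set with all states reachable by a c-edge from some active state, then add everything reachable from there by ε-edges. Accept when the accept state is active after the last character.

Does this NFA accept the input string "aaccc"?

Answer: ACCEPT

Trace:
initial (ε-close {0}): {0,2,4,6}
'a' @ 1: {1,2,3,4,5,6,7}  (accept∈set)
'a' @ 2: {1,2,3,4,5,6,7}  (accept∈set)
'c' @ 3: {1,2,3,4,5,6}  (accept∈set)
'c' @ 4: {1,2,3,4,5,6}  (accept∈set)
'c' @ 5: {1,2,3,4,5,6}  (accept∈set)
final: {1,2,3,4,5,6}; accept 1 in set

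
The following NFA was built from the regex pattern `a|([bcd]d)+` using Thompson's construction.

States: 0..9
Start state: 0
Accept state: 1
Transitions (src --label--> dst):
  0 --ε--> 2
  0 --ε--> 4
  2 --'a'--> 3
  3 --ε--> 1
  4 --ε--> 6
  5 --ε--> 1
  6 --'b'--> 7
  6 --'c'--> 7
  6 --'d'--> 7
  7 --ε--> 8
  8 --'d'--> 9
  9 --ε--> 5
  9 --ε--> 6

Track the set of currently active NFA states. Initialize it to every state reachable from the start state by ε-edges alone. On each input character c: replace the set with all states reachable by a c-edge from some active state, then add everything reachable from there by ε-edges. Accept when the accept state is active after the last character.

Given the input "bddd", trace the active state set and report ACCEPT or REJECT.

Answer: ACCEPT

Steps:
start: ε-closure({0}) = {0,2,4,6}
'b' @ 1: {7,8}
'd' @ 2: {1,5,6,9}  [accepting]
'd' @ 3: {7,8}
'd' @ 4: {1,5,6,9}  [accepting]
after full input: {1,5,6,9}  (accept=1 in)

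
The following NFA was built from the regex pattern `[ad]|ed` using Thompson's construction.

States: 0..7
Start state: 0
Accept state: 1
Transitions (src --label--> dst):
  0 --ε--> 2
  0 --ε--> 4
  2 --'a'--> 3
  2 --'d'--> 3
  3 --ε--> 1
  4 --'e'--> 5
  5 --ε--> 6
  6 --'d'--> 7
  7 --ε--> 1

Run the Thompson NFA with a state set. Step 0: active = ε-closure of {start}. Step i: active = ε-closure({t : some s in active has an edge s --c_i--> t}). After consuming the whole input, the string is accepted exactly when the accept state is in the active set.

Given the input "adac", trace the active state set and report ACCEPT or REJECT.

Answer: REJECT

Steps:
S₀ = ε-closure({0}) = {0,2,4}
'a' @ 1: {1,3}  [accepting]
'd' @ 2: {}  — state set empty
rest 'ac' ignored (set empty)
after full input: {}  (accept=1 not in)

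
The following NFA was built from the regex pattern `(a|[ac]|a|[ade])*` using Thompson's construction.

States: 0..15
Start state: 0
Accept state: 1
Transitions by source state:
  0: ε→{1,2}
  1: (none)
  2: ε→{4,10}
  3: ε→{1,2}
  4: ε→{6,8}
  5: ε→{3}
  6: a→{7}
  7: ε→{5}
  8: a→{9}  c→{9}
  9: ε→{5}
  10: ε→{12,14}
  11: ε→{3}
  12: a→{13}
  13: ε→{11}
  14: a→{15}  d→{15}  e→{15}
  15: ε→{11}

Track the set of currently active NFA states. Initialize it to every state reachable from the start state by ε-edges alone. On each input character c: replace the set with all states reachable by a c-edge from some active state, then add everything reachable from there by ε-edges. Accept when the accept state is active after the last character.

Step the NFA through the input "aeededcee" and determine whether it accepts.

Answer: ACCEPT

Steps:
S₀ = ε-closure({0}) = {0,1,2,4,6,8,10,12,14}
'a' @ 1: {1,2,3,4,5,6,7,8,9,10,11,12,13,14,15}  (accept∈set)
'e' @ 2: {1,2,3,4,6,8,10,11,12,14,15}  (accept∈set)
'e' @ 3: {1,2,3,4,6,8,10,11,12,14,15}  (accept∈set)
'd' @ 4: {1,2,3,4,6,8,10,11,12,14,15}  (accept∈set)
'e' @ 5: {1,2,3,4,6,8,10,11,12,14,15}  (accept∈set)
'd' @ 6: {1,2,3,4,6,8,10,11,12,14,15}  (accept∈set)
'c' @ 7: {1,2,3,4,5,6,8,9,10,12,14}  (accept∈set)
'e' @ 8: {1,2,3,4,6,8,10,11,12,14,15}  (accept∈set)
'e' @ 9: {1,2,3,4,6,8,10,11,12,14,15}  (accept∈set)
final: {1,2,3,4,6,8,10,11,12,14,15}; accept 1 in set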